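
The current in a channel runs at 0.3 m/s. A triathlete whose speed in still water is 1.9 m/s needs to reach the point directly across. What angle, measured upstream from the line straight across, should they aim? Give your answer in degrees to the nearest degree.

To cancel the current, the upstream component of the triathlete's velocity must equal the flow: 1.9 sin θ = 0.3.
sin θ = 0.3 / 1.9 = 0.1579.
θ = arcsin(0.1579) = 9.085°.

9°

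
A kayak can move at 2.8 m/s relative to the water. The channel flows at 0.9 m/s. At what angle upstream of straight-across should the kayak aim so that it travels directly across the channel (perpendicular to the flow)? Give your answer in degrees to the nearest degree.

19°

To cancel the current, the upstream component of the kayak's velocity must equal the flow: 2.8 sin θ = 0.9.
sin θ = 0.9 / 2.8 = 0.3214.
θ = arcsin(0.3214) = 18.749°.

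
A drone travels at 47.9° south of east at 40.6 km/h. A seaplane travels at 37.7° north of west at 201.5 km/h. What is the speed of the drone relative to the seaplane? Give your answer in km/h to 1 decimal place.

241.6 km/h

Taking east as x and north as y: drone velocity = (27.219, -30.124) km/h; seaplane velocity = (-159.432, 123.223) km/h.
Velocity of drone relative to seaplane = (27.219, -30.124) − (-159.432, 123.223) = (186.651, -153.347) km/h.
Magnitude = |(186.651, -153.347)| = 241.565 km/h.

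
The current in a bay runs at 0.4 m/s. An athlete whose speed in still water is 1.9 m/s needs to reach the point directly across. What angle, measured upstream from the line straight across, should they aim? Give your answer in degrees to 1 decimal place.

12.2°

To cancel the current, the upstream component of the athlete's velocity must equal the flow: 1.9 sin θ = 0.4.
sin θ = 0.4 / 1.9 = 0.2105.
θ = arcsin(0.2105) = 12.153°.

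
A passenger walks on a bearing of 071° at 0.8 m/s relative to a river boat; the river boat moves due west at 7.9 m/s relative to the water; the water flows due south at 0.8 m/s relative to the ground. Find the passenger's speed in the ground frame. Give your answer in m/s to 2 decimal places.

7.16 m/s

In east/north components (m/s): passenger relative to river boat = (0.756, 0.260); river boat relative to water = (-7.900, 0.000); water relative to ground = (0.000, -0.800).
Sum = (-7.144, -0.540) m/s.
Speed = |(-7.144, -0.540)| = 7.164 m/s.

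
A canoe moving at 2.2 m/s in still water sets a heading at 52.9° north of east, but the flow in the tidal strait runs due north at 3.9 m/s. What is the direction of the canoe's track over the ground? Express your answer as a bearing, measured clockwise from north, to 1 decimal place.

013.2°

Taking east as x and north as y: velocity relative to the water = (1.327, 1.755) m/s; the water relative to ground = (0.000, 3.900) m/s.
Velocity relative to ground = (1.327, 1.755) + (0.000, 3.900) = (1.327, 5.655) m/s.
Bearing = atan2(1.33, 5.65) = 13.21° clockwise from north.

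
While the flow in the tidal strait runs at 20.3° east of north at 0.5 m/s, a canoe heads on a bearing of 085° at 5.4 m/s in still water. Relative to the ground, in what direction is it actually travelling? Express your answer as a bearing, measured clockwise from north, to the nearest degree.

080°

Taking east as x and north as y: velocity relative to the water = (5.379, 0.471) m/s; the water relative to ground = (0.173, 0.469) m/s.
Velocity relative to ground = (5.379, 0.471) + (0.173, 0.469) = (5.553, 0.940) m/s.
Bearing = atan2(5.55, 0.94) = 80.40° clockwise from north.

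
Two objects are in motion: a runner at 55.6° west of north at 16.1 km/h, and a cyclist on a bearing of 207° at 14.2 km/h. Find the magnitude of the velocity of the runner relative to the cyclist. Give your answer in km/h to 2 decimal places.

Taking east as x and north as y: runner velocity = (-13.284, 9.096) km/h; cyclist velocity = (-6.447, -12.652) km/h.
Velocity of runner relative to cyclist = (-13.284, 9.096) − (-6.447, -12.652) = (-6.838, 21.748) km/h.
Magnitude = |(-6.838, 21.748)| = 22.798 km/h.

22.80 km/h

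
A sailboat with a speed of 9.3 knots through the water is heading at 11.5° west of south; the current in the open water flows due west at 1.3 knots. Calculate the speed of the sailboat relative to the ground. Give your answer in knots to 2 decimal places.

9.64 knots

Taking east as x and north as y: velocity relative to the water = (-1.854, -9.113) knots; the water relative to ground = (-1.300, 0.000) knots.
Velocity relative to ground = (-1.854, -9.113) + (-1.300, 0.000) = (-3.154, -9.113) knots.
Speed = |(-3.154, -9.113)| = 9.644 knots.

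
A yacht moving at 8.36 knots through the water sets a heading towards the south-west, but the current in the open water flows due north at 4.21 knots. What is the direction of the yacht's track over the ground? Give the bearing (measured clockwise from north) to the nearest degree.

254°

Taking east as x and north as y: velocity relative to the water = (-5.911, -5.911) knots; the water relative to ground = (0.000, 4.210) knots.
Velocity relative to ground = (-5.911, -5.911) + (0.000, 4.210) = (-5.911, -1.701) knots.
Bearing = atan2(-5.91, -1.70) = 253.94° clockwise from north.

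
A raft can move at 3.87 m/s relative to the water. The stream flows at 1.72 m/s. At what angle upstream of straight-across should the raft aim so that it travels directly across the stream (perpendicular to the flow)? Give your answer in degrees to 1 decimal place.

To cancel the current, the upstream component of the raft's velocity must equal the flow: 3.87 sin θ = 1.72.
sin θ = 1.72 / 3.87 = 0.4444.
θ = arcsin(0.4444) = 26.388°.

26.4°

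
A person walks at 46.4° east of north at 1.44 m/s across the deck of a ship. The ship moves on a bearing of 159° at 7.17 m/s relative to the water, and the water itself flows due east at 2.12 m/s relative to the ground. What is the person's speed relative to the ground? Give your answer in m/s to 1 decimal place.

8.1 m/s

In east/north components (m/s): person relative to ship = (1.043, 0.993); ship relative to water = (2.569, -6.694); water relative to ground = (2.120, 0.000).
Sum = (5.732, -5.701) m/s.
Speed = |(5.732, -5.701)| = 8.084 m/s.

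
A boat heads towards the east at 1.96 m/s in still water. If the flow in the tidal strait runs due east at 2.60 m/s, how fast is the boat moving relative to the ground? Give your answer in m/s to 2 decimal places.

Taking east as x and north as y: velocity relative to the water = (1.960, 0.000) m/s; the water relative to ground = (2.600, 0.000) m/s.
Velocity relative to ground = (1.960, 0.000) + (2.600, 0.000) = (4.560, 0.000) m/s.
Speed = |(4.560, 0.000)| = 4.560 m/s.

4.56 m/s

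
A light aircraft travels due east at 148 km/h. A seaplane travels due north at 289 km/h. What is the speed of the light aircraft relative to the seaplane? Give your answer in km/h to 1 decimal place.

324.7 km/h

Taking east as x and north as y: light aircraft velocity = (148.000, 0.000) km/h; seaplane velocity = (0.000, 289.000) km/h.
Velocity of light aircraft relative to seaplane = (148.000, 0.000) − (0.000, 289.000) = (148.000, -289.000) km/h.
Magnitude = |(148.000, -289.000)| = 324.692 km/h.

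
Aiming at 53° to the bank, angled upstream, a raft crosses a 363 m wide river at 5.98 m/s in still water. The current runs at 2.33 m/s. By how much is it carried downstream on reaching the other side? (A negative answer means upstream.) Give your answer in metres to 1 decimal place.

Perpendicular speed = 4.776 m/s; crossing time = 363 / 4.776 = 76.008 s.
Net downstream speed = -1.269 m/s.
Drift = -1.269 × 76.008 = -96.442 m (upstream).

-96.4 m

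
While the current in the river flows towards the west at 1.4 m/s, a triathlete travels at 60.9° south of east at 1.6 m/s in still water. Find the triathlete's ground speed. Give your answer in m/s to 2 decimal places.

Taking east as x and north as y: velocity relative to the water = (0.778, -1.398) m/s; the water relative to ground = (-1.400, 0.000) m/s.
Velocity relative to ground = (0.778, -1.398) + (-1.400, 0.000) = (-0.622, -1.398) m/s.
Speed = |(-0.622, -1.398)| = 1.530 m/s.

1.53 m/s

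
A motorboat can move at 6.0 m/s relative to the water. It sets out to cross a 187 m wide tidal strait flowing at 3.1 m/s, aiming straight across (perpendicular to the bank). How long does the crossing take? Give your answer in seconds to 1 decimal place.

The component of the motorboat's velocity perpendicular to the bank is 6.0 m/s.
Only the cross-stream component determines the crossing time; the current contributes nothing perpendicular to the bank.
Time = 187 / 6.000 = 31.167 s.

31.2 s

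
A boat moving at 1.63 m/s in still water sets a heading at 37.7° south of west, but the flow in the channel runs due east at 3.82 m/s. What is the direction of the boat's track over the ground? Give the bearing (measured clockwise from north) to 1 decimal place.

Taking east as x and north as y: velocity relative to the water = (-1.290, -0.997) m/s; the water relative to ground = (3.820, 0.000) m/s.
Velocity relative to ground = (-1.290, -0.997) + (3.820, 0.000) = (2.530, -0.997) m/s.
Bearing = atan2(2.53, -1.00) = 111.50° clockwise from north.

111.5°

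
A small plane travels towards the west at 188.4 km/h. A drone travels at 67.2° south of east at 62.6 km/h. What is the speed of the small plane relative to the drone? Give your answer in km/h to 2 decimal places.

220.35 km/h

Taking east as x and north as y: small plane velocity = (-188.400, 0.000) km/h; drone velocity = (24.258, -57.709) km/h.
Velocity of small plane relative to drone = (-188.400, 0.000) − (24.258, -57.709) = (-212.658, 57.709) km/h.
Magnitude = |(-212.658, 57.709)| = 220.350 km/h.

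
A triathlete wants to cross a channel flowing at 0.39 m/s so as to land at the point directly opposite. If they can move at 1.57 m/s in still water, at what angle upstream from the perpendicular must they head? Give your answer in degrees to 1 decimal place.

To cancel the current, the upstream component of the triathlete's velocity must equal the flow: 1.57 sin θ = 0.39.
sin θ = 0.39 / 1.57 = 0.2484.
θ = arcsin(0.2484) = 14.383°.

14.4°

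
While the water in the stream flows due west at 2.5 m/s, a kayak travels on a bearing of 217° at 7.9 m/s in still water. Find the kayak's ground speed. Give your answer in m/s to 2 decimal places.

Taking east as x and north as y: velocity relative to the water = (-4.754, -6.309) m/s; the water relative to ground = (-2.500, 0.000) m/s.
Velocity relative to ground = (-4.754, -6.309) + (-2.500, 0.000) = (-7.254, -6.309) m/s.
Speed = |(-7.254, -6.309)| = 9.614 m/s.

9.61 m/s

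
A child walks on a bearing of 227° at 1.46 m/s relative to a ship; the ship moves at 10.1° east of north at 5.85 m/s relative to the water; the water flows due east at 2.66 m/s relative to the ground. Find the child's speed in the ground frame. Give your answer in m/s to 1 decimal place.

In east/north components (m/s): child relative to ship = (-1.068, -0.996); ship relative to water = (1.026, 5.759); water relative to ground = (2.660, 0.000).
Sum = (2.618, 4.764) m/s.
Speed = |(2.618, 4.764)| = 5.436 m/s.

5.4 m/s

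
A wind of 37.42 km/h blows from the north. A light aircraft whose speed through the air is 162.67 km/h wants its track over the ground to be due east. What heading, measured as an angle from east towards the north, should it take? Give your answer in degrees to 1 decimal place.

13.3°

The wind pushes perpendicular to the desired track; the heading must have a component into the wind equal to 37.42 km/h: 162.67 sin θ = 37.42.
sin θ = 0.2300, so θ = 13.299°.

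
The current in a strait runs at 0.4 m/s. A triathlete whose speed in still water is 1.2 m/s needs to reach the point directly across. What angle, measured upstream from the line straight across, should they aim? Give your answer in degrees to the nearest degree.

19°

To cancel the current, the upstream component of the triathlete's velocity must equal the flow: 1.2 sin θ = 0.4.
sin θ = 0.4 / 1.2 = 0.3333.
θ = arcsin(0.3333) = 19.471°.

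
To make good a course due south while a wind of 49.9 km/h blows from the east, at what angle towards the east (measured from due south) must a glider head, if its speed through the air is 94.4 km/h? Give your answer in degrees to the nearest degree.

32°

The wind pushes perpendicular to the desired track; the heading must have a component into the wind equal to 49.9 km/h: 94.4 sin θ = 49.9.
sin θ = 0.5286, so θ = 31.911°.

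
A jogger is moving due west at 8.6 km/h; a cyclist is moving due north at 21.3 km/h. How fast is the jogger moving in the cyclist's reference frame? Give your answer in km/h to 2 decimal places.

Taking east as x and north as y: jogger velocity = (-8.600, 0.000) km/h; cyclist velocity = (0.000, 21.300) km/h.
Velocity of jogger relative to cyclist = (-8.600, 0.000) − (0.000, 21.300) = (-8.600, -21.300) km/h.
Magnitude = |(-8.600, -21.300)| = 22.971 km/h.

22.97 km/h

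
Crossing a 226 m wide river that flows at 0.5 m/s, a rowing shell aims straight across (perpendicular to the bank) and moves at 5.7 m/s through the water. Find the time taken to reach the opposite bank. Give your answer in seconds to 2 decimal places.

The component of the rowing shell's velocity perpendicular to the bank is 5.7 m/s.
Only the cross-stream component determines the crossing time; the current contributes nothing perpendicular to the bank.
Time = 226 / 5.700 = 39.649 s.

39.65 s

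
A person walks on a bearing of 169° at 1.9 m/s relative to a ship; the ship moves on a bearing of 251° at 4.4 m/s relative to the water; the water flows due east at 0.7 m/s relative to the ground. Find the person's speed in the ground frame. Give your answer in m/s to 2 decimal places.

In east/north components (m/s): person relative to ship = (0.363, -1.865); ship relative to water = (-4.160, -1.432); water relative to ground = (0.700, 0.000).
Sum = (-3.098, -3.298) m/s.
Speed = |(-3.098, -3.298)| = 4.524 m/s.

4.52 m/s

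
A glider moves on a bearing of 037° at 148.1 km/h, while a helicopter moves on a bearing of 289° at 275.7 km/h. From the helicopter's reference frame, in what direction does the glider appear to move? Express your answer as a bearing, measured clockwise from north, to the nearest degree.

Taking east as x and north as y: glider velocity = (89.129, 118.278) km/h; helicopter velocity = (-260.679, 89.759) km/h.
Velocity of glider relative to helicopter = (89.129, 118.278) − (-260.679, 89.759) = (349.808, 28.519) km/h.
Bearing = atan2(349.81, 28.52) = 85.34° clockwise from north.

085°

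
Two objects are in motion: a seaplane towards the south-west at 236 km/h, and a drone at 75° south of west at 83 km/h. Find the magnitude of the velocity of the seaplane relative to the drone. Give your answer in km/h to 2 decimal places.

Taking east as x and north as y: seaplane velocity = (-166.877, -166.877) km/h; drone velocity = (-21.482, -80.172) km/h.
Velocity of seaplane relative to drone = (-166.877, -166.877) − (-21.482, -80.172) = (-145.395, -86.705) km/h.
Magnitude = |(-145.395, -86.705)| = 169.286 km/h.

169.29 km/h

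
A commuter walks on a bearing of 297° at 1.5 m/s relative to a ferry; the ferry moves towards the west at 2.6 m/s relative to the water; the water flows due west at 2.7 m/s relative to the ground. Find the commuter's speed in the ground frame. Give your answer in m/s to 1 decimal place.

6.7 m/s

In east/north components (m/s): commuter relative to ferry = (-1.337, 0.681); ferry relative to water = (-2.600, 0.000); water relative to ground = (-2.700, 0.000).
Sum = (-6.637, 0.681) m/s.
Speed = |(-6.637, 0.681)| = 6.671 m/s.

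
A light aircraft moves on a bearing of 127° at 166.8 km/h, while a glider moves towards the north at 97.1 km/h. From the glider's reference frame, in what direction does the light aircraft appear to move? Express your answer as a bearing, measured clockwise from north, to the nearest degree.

146°

Taking east as x and north as y: light aircraft velocity = (133.212, -100.383) km/h; glider velocity = (0.000, 97.100) km/h.
Velocity of light aircraft relative to glider = (133.212, -100.383) − (0.000, 97.100) = (133.212, -197.483) km/h.
Bearing = atan2(133.21, -197.48) = 146.00° clockwise from north.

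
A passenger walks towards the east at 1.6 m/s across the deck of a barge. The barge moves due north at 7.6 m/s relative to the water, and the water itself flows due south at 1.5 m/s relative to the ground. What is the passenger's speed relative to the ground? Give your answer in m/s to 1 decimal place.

6.3 m/s

In east/north components (m/s): passenger relative to barge = (1.600, 0.000); barge relative to water = (0.000, 7.600); water relative to ground = (0.000, -1.500).
Sum = (1.600, 6.100) m/s.
Speed = |(1.600, 6.100)| = 6.306 m/s.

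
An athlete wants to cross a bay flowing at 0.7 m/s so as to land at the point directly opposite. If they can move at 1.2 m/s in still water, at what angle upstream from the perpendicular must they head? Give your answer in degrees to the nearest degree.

To cancel the current, the upstream component of the athlete's velocity must equal the flow: 1.2 sin θ = 0.7.
sin θ = 0.7 / 1.2 = 0.5833.
θ = arcsin(0.5833) = 35.685°.

36°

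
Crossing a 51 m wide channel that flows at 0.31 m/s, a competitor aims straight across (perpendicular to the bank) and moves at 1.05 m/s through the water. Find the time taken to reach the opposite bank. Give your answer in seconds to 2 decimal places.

48.57 s

The component of the competitor's velocity perpendicular to the bank is 1.05 m/s.
Only the cross-stream component determines the crossing time; the current contributes nothing perpendicular to the bank.
Time = 51 / 1.050 = 48.571 s.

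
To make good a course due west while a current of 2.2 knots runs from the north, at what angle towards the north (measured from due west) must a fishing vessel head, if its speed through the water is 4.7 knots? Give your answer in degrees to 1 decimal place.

The current pushes perpendicular to the desired track; the heading must have a component into the current equal to 2.2 knots: 4.7 sin θ = 2.2.
sin θ = 0.4681, so θ = 27.910°.

27.9°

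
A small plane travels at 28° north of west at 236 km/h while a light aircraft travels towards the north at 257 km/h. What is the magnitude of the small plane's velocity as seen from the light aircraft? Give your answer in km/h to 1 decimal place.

254.6 km/h

Taking east as x and north as y: small plane velocity = (-208.376, 110.795) km/h; light aircraft velocity = (0.000, 257.000) km/h.
Velocity of small plane relative to light aircraft = (-208.376, 110.795) − (0.000, 257.000) = (-208.376, -146.205) km/h.
Magnitude = |(-208.376, -146.205)| = 254.551 km/h.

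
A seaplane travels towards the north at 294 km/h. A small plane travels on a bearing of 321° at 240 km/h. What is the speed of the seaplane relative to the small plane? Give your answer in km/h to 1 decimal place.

Taking east as x and north as y: seaplane velocity = (0.000, 294.000) km/h; small plane velocity = (-151.037, 186.515) km/h.
Velocity of seaplane relative to small plane = (0.000, 294.000) − (-151.037, 186.515) = (151.037, 107.485) km/h.
Magnitude = |(151.037, 107.485)| = 185.378 km/h.

185.4 km/h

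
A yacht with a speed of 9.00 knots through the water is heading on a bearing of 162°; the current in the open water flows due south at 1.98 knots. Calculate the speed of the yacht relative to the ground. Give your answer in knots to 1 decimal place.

Taking east as x and north as y: velocity relative to the water = (2.781, -8.560) knots; the water relative to ground = (0.000, -1.980) knots.
Velocity relative to ground = (2.781, -8.560) + (0.000, -1.980) = (2.781, -10.540) knots.
Speed = |(2.781, -10.540)| = 10.900 knots.

10.9 knots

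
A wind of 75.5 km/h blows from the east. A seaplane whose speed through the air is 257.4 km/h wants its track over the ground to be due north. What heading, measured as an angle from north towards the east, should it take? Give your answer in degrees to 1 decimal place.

The wind pushes perpendicular to the desired track; the heading must have a component into the wind equal to 75.5 km/h: 257.4 sin θ = 75.5.
sin θ = 0.2933, so θ = 17.057°.

17.1°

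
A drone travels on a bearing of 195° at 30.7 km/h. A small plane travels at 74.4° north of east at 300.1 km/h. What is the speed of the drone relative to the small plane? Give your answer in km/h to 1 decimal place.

Taking east as x and north as y: drone velocity = (-7.946, -29.654) km/h; small plane velocity = (80.703, 289.045) km/h.
Velocity of drone relative to small plane = (-7.946, -29.654) − (80.703, 289.045) = (-88.649, -318.699) km/h.
Magnitude = |(-88.649, -318.699)| = 330.798 km/h.

330.8 km/h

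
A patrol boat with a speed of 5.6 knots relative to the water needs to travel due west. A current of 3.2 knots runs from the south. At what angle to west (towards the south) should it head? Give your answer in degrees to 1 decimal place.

The current pushes perpendicular to the desired track; the heading must have a component into the current equal to 3.2 knots: 5.6 sin θ = 3.2.
sin θ = 0.5714, so θ = 34.850°.

34.8°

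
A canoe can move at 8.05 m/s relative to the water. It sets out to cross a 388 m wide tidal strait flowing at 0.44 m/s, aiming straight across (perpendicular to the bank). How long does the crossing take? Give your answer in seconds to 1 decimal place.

48.2 s

The component of the canoe's velocity perpendicular to the bank is 8.05 m/s.
The current is parallel to the bank, so it does not affect the crossing time.
Time = 388 / 8.050 = 48.199 s.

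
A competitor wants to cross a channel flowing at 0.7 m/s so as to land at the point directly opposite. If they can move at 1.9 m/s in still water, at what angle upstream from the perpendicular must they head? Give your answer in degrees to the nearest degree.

22°

To cancel the current, the upstream component of the competitor's velocity must equal the flow: 1.9 sin θ = 0.7.
sin θ = 0.7 / 1.9 = 0.3684.
θ = arcsin(0.3684) = 21.618°.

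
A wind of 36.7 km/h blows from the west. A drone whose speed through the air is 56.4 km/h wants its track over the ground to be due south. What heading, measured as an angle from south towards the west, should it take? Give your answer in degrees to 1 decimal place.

40.6°

The wind pushes perpendicular to the desired track; the heading must have a component into the wind equal to 36.7 km/h: 56.4 sin θ = 36.7.
sin θ = 0.6507, so θ = 40.595°.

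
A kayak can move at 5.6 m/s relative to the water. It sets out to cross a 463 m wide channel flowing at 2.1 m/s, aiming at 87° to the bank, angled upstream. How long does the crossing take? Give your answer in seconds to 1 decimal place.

The component of the kayak's velocity perpendicular to the bank is 5.6 × sin 87° = 5.592 m/s.
Only the cross-stream component determines the crossing time; the current contributes nothing perpendicular to the bank.
Time = 463 / 5.592 = 82.792 s.

82.8 s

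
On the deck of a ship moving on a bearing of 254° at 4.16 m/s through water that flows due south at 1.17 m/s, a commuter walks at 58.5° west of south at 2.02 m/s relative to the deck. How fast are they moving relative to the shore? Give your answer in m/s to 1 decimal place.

6.6 m/s

In east/north components (m/s): commuter relative to ship = (-1.722, -1.055); ship relative to water = (-3.999, -1.147); water relative to ground = (0.000, -1.170).
Sum = (-5.721, -3.372) m/s.
Speed = |(-5.721, -3.372)| = 6.641 m/s.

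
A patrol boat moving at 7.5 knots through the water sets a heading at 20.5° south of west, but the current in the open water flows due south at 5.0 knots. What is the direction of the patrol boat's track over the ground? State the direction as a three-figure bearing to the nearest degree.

Taking east as x and north as y: velocity relative to the water = (-7.025, -2.627) knots; the water relative to ground = (0.000, -5.000) knots.
Velocity relative to ground = (-7.025, -2.627) + (0.000, -5.000) = (-7.025, -7.627) knots.
Bearing = atan2(-7.03, -7.63) = 222.65° clockwise from north.

223°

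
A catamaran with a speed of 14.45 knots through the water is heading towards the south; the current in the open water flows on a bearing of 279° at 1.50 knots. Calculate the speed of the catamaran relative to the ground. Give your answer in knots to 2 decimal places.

14.29 knots

Taking east as x and north as y: velocity relative to the water = (0.000, -14.450) knots; the water relative to ground = (-1.482, 0.235) knots.
Velocity relative to ground = (0.000, -14.450) + (-1.482, 0.235) = (-1.482, -14.215) knots.
Speed = |(-1.482, -14.215)| = 14.292 knots.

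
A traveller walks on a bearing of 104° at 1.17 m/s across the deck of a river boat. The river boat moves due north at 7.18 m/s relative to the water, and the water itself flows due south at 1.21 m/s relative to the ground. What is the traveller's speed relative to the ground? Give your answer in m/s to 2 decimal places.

In east/north components (m/s): traveller relative to river boat = (1.135, -0.283); river boat relative to water = (0.000, 7.180); water relative to ground = (0.000, -1.210).
Sum = (1.135, 5.687) m/s.
Speed = |(1.135, 5.687)| = 5.799 m/s.

5.80 m/s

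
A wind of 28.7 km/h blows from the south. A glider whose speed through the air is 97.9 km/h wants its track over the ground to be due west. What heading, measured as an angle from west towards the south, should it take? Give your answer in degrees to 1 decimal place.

17.0°

The wind pushes perpendicular to the desired track; the heading must have a component into the wind equal to 28.7 km/h: 97.9 sin θ = 28.7.
sin θ = 0.2932, so θ = 17.047°.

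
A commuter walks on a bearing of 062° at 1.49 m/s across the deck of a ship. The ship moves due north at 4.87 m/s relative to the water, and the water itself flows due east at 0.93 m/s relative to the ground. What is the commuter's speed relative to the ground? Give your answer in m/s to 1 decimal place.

6.0 m/s

In east/north components (m/s): commuter relative to ship = (1.316, 0.700); ship relative to water = (0.000, 4.870); water relative to ground = (0.930, 0.000).
Sum = (2.246, 5.570) m/s.
Speed = |(2.246, 5.570)| = 6.005 m/s.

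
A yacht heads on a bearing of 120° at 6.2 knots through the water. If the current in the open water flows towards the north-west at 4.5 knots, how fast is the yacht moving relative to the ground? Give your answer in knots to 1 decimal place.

2.2 knots

Taking east as x and north as y: velocity relative to the water = (5.369, -3.100) knots; the water relative to ground = (-3.182, 3.182) knots.
Velocity relative to ground = (5.369, -3.100) + (-3.182, 3.182) = (2.187, 0.082) knots.
Speed = |(2.187, 0.082)| = 2.189 knots.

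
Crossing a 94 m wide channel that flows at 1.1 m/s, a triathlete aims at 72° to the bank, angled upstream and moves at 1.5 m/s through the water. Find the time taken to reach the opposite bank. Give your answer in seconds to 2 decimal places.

The component of the triathlete's velocity perpendicular to the bank is 1.5 × sin 72° = 1.427 m/s.
Only the cross-stream component determines the crossing time; the current contributes nothing perpendicular to the bank.
Time = 94 / 1.427 = 65.892 s.

65.89 s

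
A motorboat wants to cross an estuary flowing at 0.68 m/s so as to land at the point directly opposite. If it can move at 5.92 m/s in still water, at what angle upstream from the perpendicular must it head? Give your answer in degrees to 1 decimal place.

6.6°

To cancel the current, the upstream component of the motorboat's velocity must equal the flow: 5.92 sin θ = 0.68.
sin θ = 0.68 / 5.92 = 0.1149.
θ = arcsin(0.1149) = 6.596°.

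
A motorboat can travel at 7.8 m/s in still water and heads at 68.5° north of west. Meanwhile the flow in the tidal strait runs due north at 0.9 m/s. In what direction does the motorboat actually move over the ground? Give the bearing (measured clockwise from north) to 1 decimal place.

340.7°

Taking east as x and north as y: velocity relative to the water = (-2.859, 7.257) m/s; the water relative to ground = (0.000, 0.900) m/s.
Velocity relative to ground = (-2.859, 7.257) + (0.000, 0.900) = (-2.859, 8.157) m/s.
Bearing = atan2(-2.86, 8.16) = 340.69° clockwise from north.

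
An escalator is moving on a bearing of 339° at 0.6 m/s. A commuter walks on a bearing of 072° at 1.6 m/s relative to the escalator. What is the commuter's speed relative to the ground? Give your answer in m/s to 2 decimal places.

1.68 m/s

Taking east as x and north as y: escalator velocity = (-0.215, 0.560) m/s; commuter velocity relative to escalator = (1.522, 0.494) m/s.
Velocity relative to ground = (-0.215, 0.560) + (1.522, 0.494) = (1.307, 1.055) m/s.
Speed = |(1.307, 1.055)| = 1.679 m/s.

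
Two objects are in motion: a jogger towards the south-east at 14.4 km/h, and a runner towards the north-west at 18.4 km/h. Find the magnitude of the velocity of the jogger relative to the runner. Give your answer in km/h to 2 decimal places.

Taking east as x and north as y: jogger velocity = (10.182, -10.182) km/h; runner velocity = (-13.011, 13.011) km/h.
Velocity of jogger relative to runner = (10.182, -10.182) − (-13.011, 13.011) = (23.193, -23.193) km/h.
Magnitude = |(23.193, -23.193)| = 32.800 km/h.

32.80 km/h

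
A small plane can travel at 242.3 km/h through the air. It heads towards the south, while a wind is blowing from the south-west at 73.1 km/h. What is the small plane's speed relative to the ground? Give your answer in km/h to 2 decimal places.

Taking east as x and north as y: velocity relative to the air = (0.000, -242.300) km/h; the air relative to ground = (51.690, 51.690) km/h.
Velocity relative to ground = (0.000, -242.300) + (51.690, 51.690) = (51.690, -190.610) km/h.
Speed = |(51.690, -190.610)| = 197.495 km/h.

197.49 km/h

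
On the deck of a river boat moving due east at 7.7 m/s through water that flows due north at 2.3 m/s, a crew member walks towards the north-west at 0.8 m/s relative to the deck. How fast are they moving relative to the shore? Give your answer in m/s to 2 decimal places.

7.69 m/s

In east/north components (m/s): crew member relative to river boat = (-0.566, 0.566); river boat relative to water = (7.700, 0.000); water relative to ground = (0.000, 2.300).
Sum = (7.134, 2.866) m/s.
Speed = |(7.134, 2.866)| = 7.688 m/s.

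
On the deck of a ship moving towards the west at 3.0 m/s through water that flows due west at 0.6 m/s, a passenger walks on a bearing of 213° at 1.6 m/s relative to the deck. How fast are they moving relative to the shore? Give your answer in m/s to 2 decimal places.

4.67 m/s

In east/north components (m/s): passenger relative to ship = (-0.871, -1.342); ship relative to water = (-3.000, 0.000); water relative to ground = (-0.600, 0.000).
Sum = (-4.471, -1.342) m/s.
Speed = |(-4.471, -1.342)| = 4.668 m/s.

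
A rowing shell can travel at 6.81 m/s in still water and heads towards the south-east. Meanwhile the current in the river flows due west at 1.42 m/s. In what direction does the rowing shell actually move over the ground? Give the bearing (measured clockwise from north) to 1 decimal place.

144.8°

Taking east as x and north as y: velocity relative to the water = (4.815, -4.815) m/s; the water relative to ground = (-1.420, 0.000) m/s.
Velocity relative to ground = (4.815, -4.815) + (-1.420, 0.000) = (3.395, -4.815) m/s.
Bearing = atan2(3.40, -4.82) = 144.81° clockwise from north.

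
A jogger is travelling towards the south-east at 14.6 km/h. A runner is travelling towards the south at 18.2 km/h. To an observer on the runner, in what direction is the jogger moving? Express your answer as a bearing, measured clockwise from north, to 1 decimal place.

Taking east as x and north as y: jogger velocity = (10.324, -10.324) km/h; runner velocity = (0.000, -18.200) km/h.
Velocity of jogger relative to runner = (10.324, -10.324) − (0.000, -18.200) = (10.324, 7.876) km/h.
Bearing = atan2(10.32, 7.88) = 52.66° clockwise from north.

052.7°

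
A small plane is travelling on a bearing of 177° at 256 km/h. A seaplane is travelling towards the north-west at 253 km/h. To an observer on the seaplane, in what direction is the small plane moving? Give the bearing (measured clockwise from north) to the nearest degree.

156°

Taking east as x and north as y: small plane velocity = (13.398, -255.649) km/h; seaplane velocity = (-178.898, 178.898) km/h.
Velocity of small plane relative to seaplane = (13.398, -255.649) − (-178.898, 178.898) = (192.296, -434.547) km/h.
Bearing = atan2(192.30, -434.55) = 156.13° clockwise from north.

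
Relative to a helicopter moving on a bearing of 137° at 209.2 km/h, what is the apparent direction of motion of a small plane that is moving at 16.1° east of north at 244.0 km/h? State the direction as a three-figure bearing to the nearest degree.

349°

Taking east as x and north as y: small plane velocity = (67.665, 234.430) km/h; helicopter velocity = (142.674, -152.999) km/h.
Velocity of small plane relative to helicopter = (67.665, 234.430) − (142.674, -152.999) = (-75.009, 387.429) km/h.
Bearing = atan2(-75.01, 387.43) = 349.04° clockwise from north.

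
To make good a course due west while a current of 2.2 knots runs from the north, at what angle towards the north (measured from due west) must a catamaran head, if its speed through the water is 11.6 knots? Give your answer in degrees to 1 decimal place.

10.9°

The current pushes perpendicular to the desired track; the heading must have a component into the current equal to 2.2 knots: 11.6 sin θ = 2.2.
sin θ = 0.1897, so θ = 10.933°.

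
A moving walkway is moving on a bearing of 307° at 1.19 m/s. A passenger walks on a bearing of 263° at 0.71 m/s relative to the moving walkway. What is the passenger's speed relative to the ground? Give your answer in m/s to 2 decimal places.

1.77 m/s

Taking east as x and north as y: moving walkway velocity = (-0.950, 0.716) m/s; passenger velocity relative to moving walkway = (-0.705, -0.087) m/s.
Velocity relative to ground = (-0.950, 0.716) + (-0.705, -0.087) = (-1.655, 0.630) m/s.
Speed = |(-1.655, 0.630)| = 1.771 m/s.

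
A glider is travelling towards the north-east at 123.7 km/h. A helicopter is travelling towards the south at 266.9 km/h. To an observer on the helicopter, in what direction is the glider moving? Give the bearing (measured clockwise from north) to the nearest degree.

Taking east as x and north as y: glider velocity = (87.469, 87.469) km/h; helicopter velocity = (0.000, -266.900) km/h.
Velocity of glider relative to helicopter = (87.469, 87.469) − (0.000, -266.900) = (87.469, 354.369) km/h.
Bearing = atan2(87.47, 354.37) = 13.87° clockwise from north.

014°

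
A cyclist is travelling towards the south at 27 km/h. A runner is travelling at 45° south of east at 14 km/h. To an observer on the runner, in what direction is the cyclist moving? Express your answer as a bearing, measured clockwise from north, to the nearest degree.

210°

Taking east as x and north as y: cyclist velocity = (0.000, -27.000) km/h; runner velocity = (9.899, -9.899) km/h.
Velocity of cyclist relative to runner = (0.000, -27.000) − (9.899, -9.899) = (-9.899, -17.101) km/h.
Bearing = atan2(-9.90, -17.10) = 210.07° clockwise from north.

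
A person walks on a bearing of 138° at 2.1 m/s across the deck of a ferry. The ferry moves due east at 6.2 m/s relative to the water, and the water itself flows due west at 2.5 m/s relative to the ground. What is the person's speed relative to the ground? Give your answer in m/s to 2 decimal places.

5.34 m/s

In east/north components (m/s): person relative to ferry = (1.405, -1.561); ferry relative to water = (6.200, 0.000); water relative to ground = (-2.500, 0.000).
Sum = (5.105, -1.561) m/s.
Speed = |(5.105, -1.561)| = 5.338 m/s.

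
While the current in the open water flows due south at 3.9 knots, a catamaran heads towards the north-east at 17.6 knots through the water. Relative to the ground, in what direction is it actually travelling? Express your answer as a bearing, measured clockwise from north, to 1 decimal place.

055.5°

Taking east as x and north as y: velocity relative to the water = (12.445, 12.445) knots; the water relative to ground = (0.000, -3.900) knots.
Velocity relative to ground = (12.445, 12.445) + (0.000, -3.900) = (12.445, 8.545) knots.
Bearing = atan2(12.45, 8.55) = 55.53° clockwise from north.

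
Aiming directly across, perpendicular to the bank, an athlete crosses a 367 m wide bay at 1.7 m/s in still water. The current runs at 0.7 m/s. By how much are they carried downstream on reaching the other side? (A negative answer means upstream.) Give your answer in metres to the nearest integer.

151 m

Perpendicular speed = 1.700 m/s; crossing time = 367 / 1.700 = 215.882 s.
Net downstream speed = 0.700 m/s.
Drift = 0.700 × 215.882 = 151.118 m (downstream).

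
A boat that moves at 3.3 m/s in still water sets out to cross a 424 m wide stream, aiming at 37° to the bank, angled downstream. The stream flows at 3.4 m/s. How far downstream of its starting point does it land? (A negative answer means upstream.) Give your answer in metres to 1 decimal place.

Perpendicular speed = 1.986 m/s; crossing time = 424 / 1.986 = 213.496 s.
Net downstream speed = 6.035 m/s.
Drift = 6.035 × 213.496 = 1288.552 m (downstream).

1288.6 m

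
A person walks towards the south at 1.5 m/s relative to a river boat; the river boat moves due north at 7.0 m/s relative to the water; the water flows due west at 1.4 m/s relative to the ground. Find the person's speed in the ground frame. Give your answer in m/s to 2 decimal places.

5.68 m/s

In east/north components (m/s): person relative to river boat = (0.000, -1.500); river boat relative to water = (0.000, 7.000); water relative to ground = (-1.400, 0.000).
Sum = (-1.400, 5.500) m/s.
Speed = |(-1.400, 5.500)| = 5.675 m/s.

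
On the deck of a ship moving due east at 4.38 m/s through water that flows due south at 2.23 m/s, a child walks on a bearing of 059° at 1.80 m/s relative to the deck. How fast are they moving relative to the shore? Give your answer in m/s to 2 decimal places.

In east/north components (m/s): child relative to ship = (1.543, 0.927); ship relative to water = (4.380, 0.000); water relative to ground = (0.000, -2.230).
Sum = (5.923, -1.303) m/s.
Speed = |(5.923, -1.303)| = 6.065 m/s.

6.06 m/s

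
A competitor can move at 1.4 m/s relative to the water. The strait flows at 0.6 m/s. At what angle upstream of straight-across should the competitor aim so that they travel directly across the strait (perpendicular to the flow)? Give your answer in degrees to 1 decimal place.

To cancel the current, the upstream component of the competitor's velocity must equal the flow: 1.4 sin θ = 0.6.
sin θ = 0.6 / 1.4 = 0.4286.
θ = arcsin(0.4286) = 25.377°.

25.4°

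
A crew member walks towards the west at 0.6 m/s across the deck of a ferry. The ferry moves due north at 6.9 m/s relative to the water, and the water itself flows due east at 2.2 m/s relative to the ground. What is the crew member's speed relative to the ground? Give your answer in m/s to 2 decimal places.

In east/north components (m/s): crew member relative to ferry = (-0.600, 0.000); ferry relative to water = (0.000, 6.900); water relative to ground = (2.200, 0.000).
Sum = (1.600, 6.900) m/s.
Speed = |(1.600, 6.900)| = 7.083 m/s.

7.08 m/s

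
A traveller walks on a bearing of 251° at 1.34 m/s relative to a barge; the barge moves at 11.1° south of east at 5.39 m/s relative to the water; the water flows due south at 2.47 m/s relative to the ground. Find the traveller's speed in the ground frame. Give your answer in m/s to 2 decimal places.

In east/north components (m/s): traveller relative to barge = (-1.267, -0.436); barge relative to water = (5.289, -1.038); water relative to ground = (0.000, -2.470).
Sum = (4.022, -3.944) m/s.
Speed = |(4.022, -3.944)| = 5.633 m/s.

5.63 m/s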